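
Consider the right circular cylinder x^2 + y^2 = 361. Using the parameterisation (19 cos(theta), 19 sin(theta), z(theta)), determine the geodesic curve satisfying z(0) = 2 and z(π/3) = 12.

Parameterise the cylinder of radius R = 19 as
    r(θ) = (19 cos θ, 19 sin θ, z(θ)).
The arc-length element is
    ds = sqrt(361 + (dz/dθ)^2) dθ,
so the Lagrangian is L = sqrt(361 + z'^2).
L depends on z' only, not on z or θ, so ∂L/∂z = 0 and
    ∂L/∂z' = z' / sqrt(361 + z'^2).
The Euler-Lagrange equation gives
    d/dθ( z' / sqrt(361 + z'^2) ) = 0,
so z' is constant. Integrating once:
    z(θ) = a θ + b,
a helix on the cylinder (a straight line when the cylinder is unrolled). The constants a, b are determined by the endpoint conditions.
With endpoint conditions z(0) = 2 and z(π/3) = 12: from z(0) = b we get b = 2, and a·π/3 + 2 = 12 gives a = 30/π, so
    z(θ) = (30/π) θ + 2.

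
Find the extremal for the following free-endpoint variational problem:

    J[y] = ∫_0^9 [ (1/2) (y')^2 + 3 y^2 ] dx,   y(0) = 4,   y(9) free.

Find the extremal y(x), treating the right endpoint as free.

The Lagrangian L = (1/2) (y')^2 + 3 y^2 gives
    ∂L/∂y = 6 y,   ∂L/∂y' = y'.
Euler-Lagrange: y'' − 6 y = 0.
With k = sqrt(6), the general solution is
    y(x) = A cosh(sqrt(6) x) + B sinh(sqrt(6) x).
Fixed left endpoint y(0) = 4 ⇒ A = 4.
The right endpoint x = 9 is free, so the natural (transversality) condition is ∂L/∂y' |_{x=9} = 0, i.e. y'(9) = 0.
Compute y'(x) = A k sinh(k x) + B k cosh(k x), so
    y'(9) = A k sinh(k·9) + B k cosh(k·9) = 0
    ⇒ B = −A tanh(k·9) = − 4 tanh(sqrt(6)·9).
Therefore the extremal is
    y(x) = 4 cosh(sqrt(6) x) − 4 tanh(sqrt(6)·9) sinh(sqrt(6) x).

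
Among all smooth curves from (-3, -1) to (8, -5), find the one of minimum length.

Arc-length functional: J[y] = ∫ sqrt(1 + (y')^2) dx.
Lagrangian L = sqrt(1 + (y')^2) has no explicit y dependence, so ∂L/∂y = 0 and the Euler-Lagrange equation gives
    d/dx( y' / sqrt(1 + (y')^2) ) = 0  ⇒  y' / sqrt(1 + (y')^2) = const.
Hence y' is constant, so y(x) is affine.
Fitting the endpoints (-3, -1) and (8, -5):
    slope m = ((-5) − (-1)) / (8 − (-3)) = -4/11,
    intercept c = (-1) − m·(-3) = -23/11.
Extremal: y(x) = (-4/11) x - 23/11.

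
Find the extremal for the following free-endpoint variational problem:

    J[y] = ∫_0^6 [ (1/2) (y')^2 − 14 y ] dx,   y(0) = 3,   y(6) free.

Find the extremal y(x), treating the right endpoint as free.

The Lagrangian L = (1/2) (y')^2 − 14 y gives
    ∂L/∂y = −14,   ∂L/∂y' = y'.
Euler-Lagrange: d/dx(y') − (−14) = 0, i.e. y'' + 14 = 0, so
    y(x) = −(14/2) x^2 + C1 x + C2.
Fixed left endpoint y(0) = 3 ⇒ C2 = 3.
The right endpoint x = 6 is free, so the natural (transversality) condition is ∂L/∂y' |_{x=6} = 0, i.e. y'(6) = 0.
Compute y'(x) = −14 x + C1, so y'(6) = −84 + C1 = 0 ⇒ C1 = 84.
Therefore the extremal is
    y(x) = −7 x^2 + 84 x + 3.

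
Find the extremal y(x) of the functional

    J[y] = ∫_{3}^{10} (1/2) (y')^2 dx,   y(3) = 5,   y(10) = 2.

The Lagrangian is L = (1/2) (y')^2.
Compute ∂L/∂y = 0, ∂L/∂y' = y'.
The Euler-Lagrange equation d/dx(∂L/∂y') − ∂L/∂y = 0 reduces to
    y'' = 0.
Its general solution is
    y(x) = A x + B,
with A, B fixed by the endpoint conditions.
Applying the endpoint conditions y(3) = 5 and y(10) = 2: solve A·3 + B = 5 and A·10 + B = 2. Subtracting gives A(10 − 3) = 2 − 5, so A = -3/7, and B = 5 − A·3 = 44/7. Therefore
    y(x) = (-3/7) x + 44/7.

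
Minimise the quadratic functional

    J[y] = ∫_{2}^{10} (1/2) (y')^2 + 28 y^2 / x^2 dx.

The Lagrangian is L = (1/2) (y')^2 + 28 y^2 / x^2.
Compute ∂L/∂y = 56y/x^2, ∂L/∂y' = y'.
The Euler-Lagrange equation d/dx(∂L/∂y') − ∂L/∂y = 0 reduces to
    y'' − 56/x^2 · y = 0  (x > 0).
Its general solution is
    y(x) = A x^8 + B x^(-7),
with A, B fixed by the endpoint conditions.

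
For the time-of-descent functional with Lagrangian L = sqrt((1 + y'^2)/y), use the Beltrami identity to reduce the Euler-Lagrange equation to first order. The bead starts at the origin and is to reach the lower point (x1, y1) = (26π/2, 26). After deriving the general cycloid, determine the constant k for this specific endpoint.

The Lagrangian L = sqrt((1 + y'^2) / y) has no explicit x dependence, so the Beltrami identity applies:
    L − y' ∂L/∂y' = C.
Compute ∂L/∂y' = y' / sqrt(y (1 + y'^2)).
Substitute:
    sqrt((1 + y'^2)/y) − y'·y' / sqrt(y (1 + y'^2))
    = (1 + y'^2) / sqrt(y (1 + y'^2)) − y'^2 / sqrt(y (1 + y'^2))
    = 1 / sqrt(y (1 + y'^2)) = C.
Squaring and rearranging gives the first integral
    y (1 + y'^2) = 1/C^2 =: k   (constant).
Solving this first-order ODE by the substitution
    y = (k/2)(1 − cos θ)
yields the cycloid parameterisation
    x(θ) = (k/2)(θ − sin θ),   y(θ) = (k/2)(1 − cos θ).
The constant k is fixed by the endpoint condition.
Now fit the given lower endpoint (x1, y1) = (26π/2, 26). At the bottom of the first arch (θ = π), the parametric equations give
    y(π) = (k/2)(1 − cos π) = k,
    x(π) = (k/2)(π − sin π) = kπ/2.
Matching y(π) = 26 gives k = 26, consistent with x(π) = 26π/2. Therefore the specific cycloid is
    x(θ) = (26/2)(θ − sin θ),   y(θ) = (26/2)(1 − cos θ).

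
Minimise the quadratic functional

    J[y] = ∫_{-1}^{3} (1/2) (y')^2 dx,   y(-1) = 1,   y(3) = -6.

The Lagrangian is L = (1/2) (y')^2.
Compute ∂L/∂y = 0, ∂L/∂y' = y'.
The Euler-Lagrange equation d/dx(∂L/∂y') − ∂L/∂y = 0 reduces to
    y'' = 0.
Its general solution is
    y(x) = A x + B,
with A, B fixed by the endpoint conditions.
Applying the endpoint conditions y(-1) = 1 and y(3) = -6: solve A·-1 + B = 1 and A·3 + B = -6. Subtracting gives A(3 − -1) = -6 − 1, so A = -7/4, and B = 1 − A·-1 = -3/4. Therefore
    y(x) = (-7/4) x - 3/4.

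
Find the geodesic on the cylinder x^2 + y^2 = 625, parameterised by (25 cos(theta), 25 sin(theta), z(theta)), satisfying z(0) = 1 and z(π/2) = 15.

Parameterise the cylinder of radius R = 25 as
    r(θ) = (25 cos θ, 25 sin θ, z(θ)).
The arc-length element is
    ds = sqrt(625 + (dz/dθ)^2) dθ,
so the Lagrangian is L = sqrt(625 + z'^2).
L depends on z' only, not on z or θ, so ∂L/∂z = 0 and
    ∂L/∂z' = z' / sqrt(625 + z'^2).
The Euler-Lagrange equation gives
    d/dθ( z' / sqrt(625 + z'^2) ) = 0,
so z' is constant. Integrating once:
    z(θ) = a θ + b,
a helix on the cylinder (a straight line when the cylinder is unrolled). The constants a, b are determined by the endpoint conditions.
With endpoint conditions z(0) = 1 and z(π/2) = 15: from z(0) = b we get b = 1, and a·π/2 + 1 = 15 gives a = 28/π, so
    z(θ) = (28/π) θ + 1.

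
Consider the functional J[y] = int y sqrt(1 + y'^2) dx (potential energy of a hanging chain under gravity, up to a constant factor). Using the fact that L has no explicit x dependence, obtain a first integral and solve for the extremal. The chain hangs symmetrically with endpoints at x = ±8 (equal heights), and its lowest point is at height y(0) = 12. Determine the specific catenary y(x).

The Lagrangian L(y, y') = y sqrt(1 + y'^2) has no explicit x dependence, so the Beltrami identity applies:
    L − y' ∂L/∂y' = C.
Compute ∂L/∂y' = y · y' / sqrt(1 + y'^2). Then
    L − y' ∂L/∂y'
    = y sqrt(1 + y'^2) − y · y'^2 / sqrt(1 + y'^2)
    = y (1 + y'^2 − y'^2) / sqrt(1 + y'^2)
    = y / sqrt(1 + y'^2) = C.
Squaring gives y^2 = C^2 (1 + y'^2), i.e.
    y'^2 = y^2 / C^2 − 1.
Separating variables,
    dy / sqrt(y^2 − C^2) = dx / C,
and integrating gives arccosh(y / C) = (x − a)/C, so
    y(x) = C cosh((x − a)/C),
the catenary. The constants C and a are fixed by the two endpoint conditions (and, for the hanging-chain problem, the length constraint selects C).
Now fit the given data. The endpoints x = ±8 are symmetric at equal height, so the catenary is even about its minimum: a = 0 and y(x) = C cosh(x/C). The lowest point is y(0) = C cosh(0) = C, and we are told y(0) = 12, so C = 12. Therefore
    y(x) = 12 cosh(x/12),
and at the endpoints
    y(±8) = 12 cosh(8/12).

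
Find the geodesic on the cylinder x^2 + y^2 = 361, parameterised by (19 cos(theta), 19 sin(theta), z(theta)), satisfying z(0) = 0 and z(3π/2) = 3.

Parameterise the cylinder of radius R = 19 as
    r(θ) = (19 cos θ, 19 sin θ, z(θ)).
The arc-length element is
    ds = sqrt(361 + (dz/dθ)^2) dθ,
so the Lagrangian is L = sqrt(361 + z'^2).
L depends on z' only, not on z or θ, so ∂L/∂z = 0 and
    ∂L/∂z' = z' / sqrt(361 + z'^2).
The Euler-Lagrange equation gives
    d/dθ( z' / sqrt(361 + z'^2) ) = 0,
so z' is constant. Integrating once:
    z(θ) = a θ + b,
a helix on the cylinder (a straight line when the cylinder is unrolled). The constants a, b are determined by the endpoint conditions.
With endpoint conditions z(0) = 0 and z(3π/2) = 3: from z(0) = b we get b = 0, and a·3π/2 + 0 = 3 gives a = 2/π, so
    z(θ) = (2/π) θ.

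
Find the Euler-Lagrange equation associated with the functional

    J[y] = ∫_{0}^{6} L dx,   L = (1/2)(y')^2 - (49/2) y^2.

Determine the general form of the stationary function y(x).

The Lagrangian is L = (1/2)(y')^2 - (49/2) y^2.
∂L/∂y = -49y.
∂L/∂y' = y'.
The Euler-Lagrange equation d/dx(∂L/∂y') − ∂L/∂y = 0 becomes:
    y'' + 49 y = 0
General solution: y(x) = A sin(7x) + B cos(7x), where A and B are arbitrary constants fixed by the endpoint conditions.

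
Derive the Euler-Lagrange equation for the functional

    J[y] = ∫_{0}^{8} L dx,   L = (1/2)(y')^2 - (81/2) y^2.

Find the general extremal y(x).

The Lagrangian is L = (1/2)(y')^2 - (81/2) y^2.
∂L/∂y = -81y.
∂L/∂y' = y'.
The Euler-Lagrange equation d/dx(∂L/∂y') − ∂L/∂y = 0 becomes:
    y'' + 81 y = 0
General solution: y(x) = A sin(9x) + B cos(9x), where A and B are arbitrary constants fixed by the endpoint conditions.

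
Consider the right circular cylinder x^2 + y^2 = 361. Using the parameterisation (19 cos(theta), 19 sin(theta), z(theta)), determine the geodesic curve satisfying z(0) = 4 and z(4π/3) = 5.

Parameterise the cylinder of radius R = 19 as
    r(θ) = (19 cos θ, 19 sin θ, z(θ)).
The arc-length element is
    ds = sqrt(361 + (dz/dθ)^2) dθ,
so the Lagrangian is L = sqrt(361 + z'^2).
L depends on z' only, not on z or θ, so ∂L/∂z = 0 and
    ∂L/∂z' = z' / sqrt(361 + z'^2).
The Euler-Lagrange equation gives
    d/dθ( z' / sqrt(361 + z'^2) ) = 0,
so z' is constant. Integrating once:
    z(θ) = a θ + b,
a helix on the cylinder (a straight line when the cylinder is unrolled). The constants a, b are determined by the endpoint conditions.
With endpoint conditions z(0) = 4 and z(4π/3) = 5: from z(0) = b we get b = 4, and a·4π/3 + 4 = 5 gives a = 3/(4π), so
    z(θ) = (3/(4π)) θ + 4.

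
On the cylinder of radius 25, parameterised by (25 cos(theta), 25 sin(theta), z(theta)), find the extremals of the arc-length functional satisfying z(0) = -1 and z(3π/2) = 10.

Parameterise the cylinder of radius R = 25 as
    r(θ) = (25 cos θ, 25 sin θ, z(θ)).
The arc-length element is
    ds = sqrt(625 + (dz/dθ)^2) dθ,
so the Lagrangian is L = sqrt(625 + z'^2).
L depends on z' only, not on z or θ, so ∂L/∂z = 0 and
    ∂L/∂z' = z' / sqrt(625 + z'^2).
The Euler-Lagrange equation gives
    d/dθ( z' / sqrt(625 + z'^2) ) = 0,
so z' is constant. Integrating once:
    z(θ) = a θ + b,
a helix on the cylinder (a straight line when the cylinder is unrolled). The constants a, b are determined by the endpoint conditions.
With endpoint conditions z(0) = -1 and z(3π/2) = 10: from z(0) = b we get b = -1, and a·3π/2 + -1 = 10 gives a = 22/(3π), so
    z(θ) = (22/(3π)) θ − 1.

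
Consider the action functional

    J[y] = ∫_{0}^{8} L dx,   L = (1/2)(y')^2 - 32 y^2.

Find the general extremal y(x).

The Lagrangian is L = (1/2)(y')^2 - 32 y^2.
∂L/∂y = -64y.
∂L/∂y' = y'.
The Euler-Lagrange equation d/dx(∂L/∂y') − ∂L/∂y = 0 becomes:
    y'' + 64 y = 0
General solution: y(x) = A sin(8x) + B cos(8x), where A and B are arbitrary constants fixed by the endpoint conditions.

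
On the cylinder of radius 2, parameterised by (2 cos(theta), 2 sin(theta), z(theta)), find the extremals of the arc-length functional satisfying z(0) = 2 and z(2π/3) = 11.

Parameterise the cylinder of radius R = 2 as
    r(θ) = (2 cos θ, 2 sin θ, z(θ)).
The arc-length element is
    ds = sqrt(4 + (dz/dθ)^2) dθ,
so the Lagrangian is L = sqrt(4 + z'^2).
L depends on z' only, not on z or θ, so ∂L/∂z = 0 and
    ∂L/∂z' = z' / sqrt(4 + z'^2).
The Euler-Lagrange equation gives
    d/dθ( z' / sqrt(4 + z'^2) ) = 0,
so z' is constant. Integrating once:
    z(θ) = a θ + b,
a helix on the cylinder (a straight line when the cylinder is unrolled). The constants a, b are determined by the endpoint conditions.
With endpoint conditions z(0) = 2 and z(2π/3) = 11: from z(0) = b we get b = 2, and a·2π/3 + 2 = 11 gives a = 27/(2π), so
    z(θ) = (27/(2π)) θ + 2.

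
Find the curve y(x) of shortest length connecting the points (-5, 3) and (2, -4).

Arc-length functional: J[y] = ∫ sqrt(1 + (y')^2) dx.
Lagrangian L = sqrt(1 + (y')^2) has no explicit y dependence, so ∂L/∂y = 0 and the Euler-Lagrange equation gives
    d/dx( y' / sqrt(1 + (y')^2) ) = 0  ⇒  y' / sqrt(1 + (y')^2) = const.
Hence y' is constant, so y(x) is affine.
Fitting the endpoints (-5, 3) and (2, -4):
    slope m = ((-4) − 3) / (2 − (-5)) = -1,
    intercept c = 3 − m·(-5) = -2.
Extremal: y(x) = -x - 2.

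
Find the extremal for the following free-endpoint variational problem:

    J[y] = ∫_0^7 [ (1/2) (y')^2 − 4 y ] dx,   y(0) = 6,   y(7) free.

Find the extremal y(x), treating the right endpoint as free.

The Lagrangian L = (1/2) (y')^2 − 4 y gives
    ∂L/∂y = −4,   ∂L/∂y' = y'.
Euler-Lagrange: d/dx(y') − (−4) = 0, i.e. y'' + 4 = 0, so
    y(x) = −(4/2) x^2 + C1 x + C2.
Fixed left endpoint y(0) = 6 ⇒ C2 = 6.
The right endpoint x = 7 is free, so the natural (transversality) condition is ∂L/∂y' |_{x=7} = 0, i.e. y'(7) = 0.
Compute y'(x) = −4 x + C1, so y'(7) = −28 + C1 = 0 ⇒ C1 = 28.
Therefore the extremal is
    y(x) = −2 x^2 + 28 x + 6.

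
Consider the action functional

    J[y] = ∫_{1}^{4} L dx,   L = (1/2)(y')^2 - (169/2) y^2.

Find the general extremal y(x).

The Lagrangian is L = (1/2)(y')^2 - (169/2) y^2.
∂L/∂y = -169y.
∂L/∂y' = y'.
The Euler-Lagrange equation d/dx(∂L/∂y') − ∂L/∂y = 0 becomes:
    y'' + 169 y = 0
General solution: y(x) = A sin(13x) + B cos(13x), where A and B are arbitrary constants fixed by the endpoint conditions.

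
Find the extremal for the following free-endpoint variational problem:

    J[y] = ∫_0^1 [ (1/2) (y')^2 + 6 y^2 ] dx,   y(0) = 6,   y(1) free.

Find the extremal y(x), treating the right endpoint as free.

The Lagrangian L = (1/2) (y')^2 + 6 y^2 gives
    ∂L/∂y = 12 y,   ∂L/∂y' = y'.
Euler-Lagrange: y'' − 12 y = 0.
With k = sqrt(12), the general solution is
    y(x) = A cosh(sqrt(12) x) + B sinh(sqrt(12) x).
Fixed left endpoint y(0) = 6 ⇒ A = 6.
The right endpoint x = 1 is free, so the natural (transversality) condition is ∂L/∂y' |_{x=1} = 0, i.e. y'(1) = 0.
Compute y'(x) = A k sinh(k x) + B k cosh(k x), so
    y'(1) = A k sinh(k·1) + B k cosh(k·1) = 0
    ⇒ B = −A tanh(k·1) = − 6 tanh(sqrt(12)·1).
Therefore the extremal is
    y(x) = 6 cosh(sqrt(12) x) − 6 tanh(sqrt(12)·1) sinh(sqrt(12) x).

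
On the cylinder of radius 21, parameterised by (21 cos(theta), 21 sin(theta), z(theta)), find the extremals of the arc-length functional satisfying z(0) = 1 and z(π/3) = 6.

Parameterise the cylinder of radius R = 21 as
    r(θ) = (21 cos θ, 21 sin θ, z(θ)).
The arc-length element is
    ds = sqrt(441 + (dz/dθ)^2) dθ,
so the Lagrangian is L = sqrt(441 + z'^2).
L depends on z' only, not on z or θ, so ∂L/∂z = 0 and
    ∂L/∂z' = z' / sqrt(441 + z'^2).
The Euler-Lagrange equation gives
    d/dθ( z' / sqrt(441 + z'^2) ) = 0,
so z' is constant. Integrating once:
    z(θ) = a θ + b,
a helix on the cylinder (a straight line when the cylinder is unrolled). The constants a, b are determined by the endpoint conditions.
With endpoint conditions z(0) = 1 and z(π/3) = 6: from z(0) = b we get b = 1, and a·π/3 + 1 = 6 gives a = 15/π, so
    z(θ) = (15/π) θ + 1.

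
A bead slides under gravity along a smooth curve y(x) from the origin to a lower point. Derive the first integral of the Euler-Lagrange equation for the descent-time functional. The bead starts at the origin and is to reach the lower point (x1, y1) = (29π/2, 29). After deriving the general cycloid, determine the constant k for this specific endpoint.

The Lagrangian L = sqrt((1 + y'^2) / y) has no explicit x dependence, so the Beltrami identity applies:
    L − y' ∂L/∂y' = C.
Compute ∂L/∂y' = y' / sqrt(y (1 + y'^2)).
Substitute:
    sqrt((1 + y'^2)/y) − y'·y' / sqrt(y (1 + y'^2))
    = (1 + y'^2) / sqrt(y (1 + y'^2)) − y'^2 / sqrt(y (1 + y'^2))
    = 1 / sqrt(y (1 + y'^2)) = C.
Squaring and rearranging gives the first integral
    y (1 + y'^2) = 1/C^2 =: k   (constant).
Solving this first-order ODE by the substitution
    y = (k/2)(1 − cos θ)
yields the cycloid parameterisation
    x(θ) = (k/2)(θ − sin θ),   y(θ) = (k/2)(1 − cos θ).
The constant k is fixed by the endpoint condition.
Now fit the given lower endpoint (x1, y1) = (29π/2, 29). At the bottom of the first arch (θ = π), the parametric equations give
    y(π) = (k/2)(1 − cos π) = k,
    x(π) = (k/2)(π − sin π) = kπ/2.
Matching y(π) = 29 gives k = 29, consistent with x(π) = 29π/2. Therefore the specific cycloid is
    x(θ) = (29/2)(θ − sin θ),   y(θ) = (29/2)(1 − cos θ).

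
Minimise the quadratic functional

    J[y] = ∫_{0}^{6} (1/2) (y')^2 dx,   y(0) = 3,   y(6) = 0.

The Lagrangian is L = (1/2) (y')^2.
Compute ∂L/∂y = 0, ∂L/∂y' = y'.
The Euler-Lagrange equation d/dx(∂L/∂y') − ∂L/∂y = 0 reduces to
    y'' = 0.
Its general solution is
    y(x) = A x + B,
with A, B fixed by the endpoint conditions.
Applying the endpoint conditions y(0) = 3 and y(6) = 0: solve A·0 + B = 3 and A·6 + B = 0. Subtracting gives A(6 − 0) = 0 − 3, so A = -1/2, and B = 3 − A·0 = 3. Therefore
    y(x) = (-1/2) x + 3.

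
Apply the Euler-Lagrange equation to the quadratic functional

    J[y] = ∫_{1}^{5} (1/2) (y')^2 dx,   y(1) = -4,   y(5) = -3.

The Lagrangian is L = (1/2) (y')^2.
Compute ∂L/∂y = 0, ∂L/∂y' = y'.
The Euler-Lagrange equation d/dx(∂L/∂y') − ∂L/∂y = 0 reduces to
    y'' = 0.
Its general solution is
    y(x) = A x + B,
with A, B fixed by the endpoint conditions.
Applying the endpoint conditions y(1) = -4 and y(5) = -3: solve A·1 + B = -4 and A·5 + B = -3. Subtracting gives A(5 − 1) = -3 − -4, so A = 1/4, and B = -4 − A·1 = -17/4. Therefore
    y(x) = (1/4) x - 17/4.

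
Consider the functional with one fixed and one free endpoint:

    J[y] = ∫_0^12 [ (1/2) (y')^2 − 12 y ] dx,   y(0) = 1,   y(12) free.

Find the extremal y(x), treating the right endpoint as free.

The Lagrangian L = (1/2) (y')^2 − 12 y gives
    ∂L/∂y = −12,   ∂L/∂y' = y'.
Euler-Lagrange: d/dx(y') − (−12) = 0, i.e. y'' + 12 = 0, so
    y(x) = −(12/2) x^2 + C1 x + C2.
Fixed left endpoint y(0) = 1 ⇒ C2 = 1.
The right endpoint x = 12 is free, so the natural (transversality) condition is ∂L/∂y' |_{x=12} = 0, i.e. y'(12) = 0.
Compute y'(x) = −12 x + C1, so y'(12) = −144 + C1 = 0 ⇒ C1 = 144.
Therefore the extremal is
    y(x) = −6 x^2 + 144 x + 1.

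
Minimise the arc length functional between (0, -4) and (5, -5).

Arc-length functional: J[y] = ∫ sqrt(1 + (y')^2) dx.
Lagrangian L = sqrt(1 + (y')^2) has no explicit y dependence, so ∂L/∂y = 0 and the Euler-Lagrange equation gives
    d/dx( y' / sqrt(1 + (y')^2) ) = 0  ⇒  y' / sqrt(1 + (y')^2) = const.
Hence y' is constant, so y(x) is affine.
Fitting the endpoints (0, -4) and (5, -5):
    slope m = ((-5) − (-4)) / (5 − 0) = -1/5,
    intercept c = (-4) − m·0 = -4.
Extremal: y(x) = (-1/5) x - 4.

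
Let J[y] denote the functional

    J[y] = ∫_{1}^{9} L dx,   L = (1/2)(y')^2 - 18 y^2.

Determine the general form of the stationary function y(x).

The Lagrangian is L = (1/2)(y')^2 - 18 y^2.
∂L/∂y = -36y.
∂L/∂y' = y'.
The Euler-Lagrange equation d/dx(∂L/∂y') − ∂L/∂y = 0 becomes:
    y'' + 36 y = 0
General solution: y(x) = A sin(6x) + B cos(6x), where A and B are arbitrary constants fixed by the endpoint conditions.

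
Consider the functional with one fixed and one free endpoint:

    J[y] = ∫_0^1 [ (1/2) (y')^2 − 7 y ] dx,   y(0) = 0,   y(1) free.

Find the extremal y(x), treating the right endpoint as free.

The Lagrangian L = (1/2) (y')^2 − 7 y gives
    ∂L/∂y = −7,   ∂L/∂y' = y'.
Euler-Lagrange: d/dx(y') − (−7) = 0, i.e. y'' + 7 = 0, so
    y(x) = −(7/2) x^2 + C1 x + C2.
Fixed left endpoint y(0) = 0 ⇒ C2 = 0.
The right endpoint x = 1 is free, so the natural (transversality) condition is ∂L/∂y' |_{x=1} = 0, i.e. y'(1) = 0.
Compute y'(x) = −7 x + C1, so y'(1) = −7 + C1 = 0 ⇒ C1 = 7.
Therefore the extremal is
    y(x) = −(7/2) x^2 + 7 x.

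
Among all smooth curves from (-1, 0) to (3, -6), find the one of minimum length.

Arc-length functional: J[y] = ∫ sqrt(1 + (y')^2) dx.
Lagrangian L = sqrt(1 + (y')^2) has no explicit y dependence, so ∂L/∂y = 0 and the Euler-Lagrange equation gives
    d/dx( y' / sqrt(1 + (y')^2) ) = 0  ⇒  y' / sqrt(1 + (y')^2) = const.
Hence y' is constant, so y(x) is affine.
Fitting the endpoints (-1, 0) and (3, -6):
    slope m = ((-6) − 0) / (3 − (-1)) = -3/2,
    intercept c = 0 − m·(-1) = -3/2.
Extremal: y(x) = (-3/2) x - 3/2.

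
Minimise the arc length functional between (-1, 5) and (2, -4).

Arc-length functional: J[y] = ∫ sqrt(1 + (y')^2) dx.
Lagrangian L = sqrt(1 + (y')^2) has no explicit y dependence, so ∂L/∂y = 0 and the Euler-Lagrange equation gives
    d/dx( y' / sqrt(1 + (y')^2) ) = 0  ⇒  y' / sqrt(1 + (y')^2) = const.
Hence y' is constant, so y(x) is affine.
Fitting the endpoints (-1, 5) and (2, -4):
    slope m = ((-4) − 5) / (2 − (-1)) = -3,
    intercept c = 5 − m·(-1) = 2.
Extremal: y(x) = -3 x + 2.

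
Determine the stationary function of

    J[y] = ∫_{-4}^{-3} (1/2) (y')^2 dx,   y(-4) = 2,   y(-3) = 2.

The Lagrangian is L = (1/2) (y')^2.
Compute ∂L/∂y = 0, ∂L/∂y' = y'.
The Euler-Lagrange equation d/dx(∂L/∂y') − ∂L/∂y = 0 reduces to
    y'' = 0.
Its general solution is
    y(x) = A x + B,
with A, B fixed by the endpoint conditions.
Applying the endpoint conditions y(-4) = 2 and y(-3) = 2: solve A·-4 + B = 2 and A·-3 + B = 2. Subtracting gives A(-3 − -4) = 2 − 2, so A = 0, and B = 2 − A·-4 = 2. Therefore
    y(x) = 2.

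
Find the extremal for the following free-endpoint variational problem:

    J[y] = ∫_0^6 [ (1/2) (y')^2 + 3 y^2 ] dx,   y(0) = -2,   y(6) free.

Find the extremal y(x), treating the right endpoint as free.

The Lagrangian L = (1/2) (y')^2 + 3 y^2 gives
    ∂L/∂y = 6 y,   ∂L/∂y' = y'.
Euler-Lagrange: y'' − 6 y = 0.
With k = sqrt(6), the general solution is
    y(x) = A cosh(sqrt(6) x) + B sinh(sqrt(6) x).
Fixed left endpoint y(0) = -2 ⇒ A = -2.
The right endpoint x = 6 is free, so the natural (transversality) condition is ∂L/∂y' |_{x=6} = 0, i.e. y'(6) = 0.
Compute y'(x) = A k sinh(k x) + B k cosh(k x), so
    y'(6) = A k sinh(k·6) + B k cosh(k·6) = 0
    ⇒ B = −A tanh(k·6) = 2 tanh(sqrt(6)·6).
Therefore the extremal is
    y(x) = −2 cosh(sqrt(6) x) + 2 tanh(sqrt(6)·6) sinh(sqrt(6) x).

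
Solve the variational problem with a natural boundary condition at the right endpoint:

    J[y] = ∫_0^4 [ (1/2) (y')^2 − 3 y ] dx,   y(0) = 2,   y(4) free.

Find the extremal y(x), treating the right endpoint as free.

The Lagrangian L = (1/2) (y')^2 − 3 y gives
    ∂L/∂y = −3,   ∂L/∂y' = y'.
Euler-Lagrange: d/dx(y') − (−3) = 0, i.e. y'' + 3 = 0, so
    y(x) = −(3/2) x^2 + C1 x + C2.
Fixed left endpoint y(0) = 2 ⇒ C2 = 2.
The right endpoint x = 4 is free, so the natural (transversality) condition is ∂L/∂y' |_{x=4} = 0, i.e. y'(4) = 0.
Compute y'(x) = −3 x + C1, so y'(4) = −12 + C1 = 0 ⇒ C1 = 12.
Therefore the extremal is
    y(x) = −(3/2) x^2 + 12 x + 2.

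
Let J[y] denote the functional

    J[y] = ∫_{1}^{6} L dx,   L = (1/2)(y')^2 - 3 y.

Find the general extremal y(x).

The Lagrangian is L = (1/2)(y')^2 - 3 y.
∂L/∂y = -3.
∂L/∂y' = y'.
The Euler-Lagrange equation d/dx(∂L/∂y') − ∂L/∂y = 0 becomes:
    y'' + 3 = 0
General solution: y(x) = -(3/2) x^2 + A x + B, where A and B are arbitrary constants fixed by the endpoint conditions.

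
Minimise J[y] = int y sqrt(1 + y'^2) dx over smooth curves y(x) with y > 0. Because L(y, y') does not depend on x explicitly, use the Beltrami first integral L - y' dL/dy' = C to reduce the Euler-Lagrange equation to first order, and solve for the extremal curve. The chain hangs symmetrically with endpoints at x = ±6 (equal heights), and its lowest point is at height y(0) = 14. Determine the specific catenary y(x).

The Lagrangian L(y, y') = y sqrt(1 + y'^2) has no explicit x dependence, so the Beltrami identity applies:
    L − y' ∂L/∂y' = C.
Compute ∂L/∂y' = y · y' / sqrt(1 + y'^2). Then
    L − y' ∂L/∂y'
    = y sqrt(1 + y'^2) − y · y'^2 / sqrt(1 + y'^2)
    = y (1 + y'^2 − y'^2) / sqrt(1 + y'^2)
    = y / sqrt(1 + y'^2) = C.
Squaring gives y^2 = C^2 (1 + y'^2), i.e.
    y'^2 = y^2 / C^2 − 1.
Separating variables,
    dy / sqrt(y^2 − C^2) = dx / C,
and integrating gives arccosh(y / C) = (x − a)/C, so
    y(x) = C cosh((x − a)/C),
the catenary. The constants C and a are fixed by the two endpoint conditions (and, for the hanging-chain problem, the length constraint selects C).
Now fit the given data. The endpoints x = ±6 are symmetric at equal height, so the catenary is even about its minimum: a = 0 and y(x) = C cosh(x/C). The lowest point is y(0) = C cosh(0) = C, and we are told y(0) = 14, so C = 14. Therefore
    y(x) = 14 cosh(x/14),
and at the endpoints
    y(±6) = 14 cosh(6/14).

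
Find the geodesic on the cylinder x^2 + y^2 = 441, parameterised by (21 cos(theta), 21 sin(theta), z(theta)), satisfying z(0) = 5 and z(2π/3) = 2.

Parameterise the cylinder of radius R = 21 as
    r(θ) = (21 cos θ, 21 sin θ, z(θ)).
The arc-length element is
    ds = sqrt(441 + (dz/dθ)^2) dθ,
so the Lagrangian is L = sqrt(441 + z'^2).
L depends on z' only, not on z or θ, so ∂L/∂z = 0 and
    ∂L/∂z' = z' / sqrt(441 + z'^2).
The Euler-Lagrange equation gives
    d/dθ( z' / sqrt(441 + z'^2) ) = 0,
so z' is constant. Integrating once:
    z(θ) = a θ + b,
a helix on the cylinder (a straight line when the cylinder is unrolled). The constants a, b are determined by the endpoint conditions.
With endpoint conditions z(0) = 5 and z(2π/3) = 2: from z(0) = b we get b = 5, and a·2π/3 + 5 = 2 gives a = -9/(2π), so
    z(θ) = (-9/(2π)) θ + 5.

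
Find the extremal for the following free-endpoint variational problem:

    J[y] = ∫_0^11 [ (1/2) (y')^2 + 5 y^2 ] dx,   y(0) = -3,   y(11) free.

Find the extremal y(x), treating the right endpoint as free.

The Lagrangian L = (1/2) (y')^2 + 5 y^2 gives
    ∂L/∂y = 10 y,   ∂L/∂y' = y'.
Euler-Lagrange: y'' − 10 y = 0.
With k = sqrt(10), the general solution is
    y(x) = A cosh(sqrt(10) x) + B sinh(sqrt(10) x).
Fixed left endpoint y(0) = -3 ⇒ A = -3.
The right endpoint x = 11 is free, so the natural (transversality) condition is ∂L/∂y' |_{x=11} = 0, i.e. y'(11) = 0.
Compute y'(x) = A k sinh(k x) + B k cosh(k x), so
    y'(11) = A k sinh(k·11) + B k cosh(k·11) = 0
    ⇒ B = −A tanh(k·11) = 3 tanh(sqrt(10)·11).
Therefore the extremal is
    y(x) = −3 cosh(sqrt(10) x) + 3 tanh(sqrt(10)·11) sinh(sqrt(10) x).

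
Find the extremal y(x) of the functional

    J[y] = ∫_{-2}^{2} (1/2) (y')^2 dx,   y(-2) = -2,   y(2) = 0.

The Lagrangian is L = (1/2) (y')^2.
Compute ∂L/∂y = 0, ∂L/∂y' = y'.
The Euler-Lagrange equation d/dx(∂L/∂y') − ∂L/∂y = 0 reduces to
    y'' = 0.
Its general solution is
    y(x) = A x + B,
with A, B fixed by the endpoint conditions.
Applying the endpoint conditions y(-2) = -2 and y(2) = 0: solve A·-2 + B = -2 and A·2 + B = 0. Subtracting gives A(2 − -2) = 0 − -2, so A = 1/2, and B = -2 − A·-2 = -1. Therefore
    y(x) = (1/2) x - 1.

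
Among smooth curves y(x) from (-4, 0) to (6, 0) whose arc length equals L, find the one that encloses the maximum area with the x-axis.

Set up the augmented Lagrangian using a multiplier λ for the length constraint:
    F(y, y') = y − λ sqrt(1 + y'^2).
F has no explicit x dependence, so the Beltrami identity yields a first integral
    F − y' ∂F/∂y' = C.
Compute ∂F/∂y' = −λ y' / sqrt(1 + y'^2). Then
    y − λ sqrt(1 + y'^2) + λ y'^2 / sqrt(1 + y'^2) = C
    ⇒  y − λ / sqrt(1 + y'^2) = C.
Solving for y' and integrating gives
    (x − a)^2 + (y − b)^2 = λ^2,
a circular arc of radius λ. The constants a, b are determined by the endpoint conditions y(-4) = y(6) = 0, and λ is fixed implicitly by the length constraint
    ∫_{-4}^{6} sqrt(1 + y'^2) dx = L.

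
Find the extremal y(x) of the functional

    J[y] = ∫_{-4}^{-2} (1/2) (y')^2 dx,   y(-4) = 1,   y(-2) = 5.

The Lagrangian is L = (1/2) (y')^2.
Compute ∂L/∂y = 0, ∂L/∂y' = y'.
The Euler-Lagrange equation d/dx(∂L/∂y') − ∂L/∂y = 0 reduces to
    y'' = 0.
Its general solution is
    y(x) = A x + B,
with A, B fixed by the endpoint conditions.
Applying the endpoint conditions y(-4) = 1 and y(-2) = 5: solve A·-4 + B = 1 and A·-2 + B = 5. Subtracting gives A(-2 − -4) = 5 − 1, so A = 2, and B = 1 − A·-4 = 9. Therefore
    y(x) = 2 x + 9.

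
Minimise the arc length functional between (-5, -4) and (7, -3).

Arc-length functional: J[y] = ∫ sqrt(1 + (y')^2) dx.
Lagrangian L = sqrt(1 + (y')^2) has no explicit y dependence, so ∂L/∂y = 0 and the Euler-Lagrange equation gives
    d/dx( y' / sqrt(1 + (y')^2) ) = 0  ⇒  y' / sqrt(1 + (y')^2) = const.
Hence y' is constant, so y(x) is affine.
Fitting the endpoints (-5, -4) and (7, -3):
    slope m = ((-3) − (-4)) / (7 − (-5)) = 1/12,
    intercept c = (-4) − m·(-5) = -43/12.
Extremal: y(x) = (1/12) x - 43/12.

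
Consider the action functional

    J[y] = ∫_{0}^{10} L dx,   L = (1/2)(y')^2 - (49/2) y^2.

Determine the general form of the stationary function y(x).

The Lagrangian is L = (1/2)(y')^2 - (49/2) y^2.
∂L/∂y = -49y.
∂L/∂y' = y'.
The Euler-Lagrange equation d/dx(∂L/∂y') − ∂L/∂y = 0 becomes:
    y'' + 49 y = 0
General solution: y(x) = A sin(7x) + B cos(7x), where A and B are arbitrary constants fixed by the endpoint conditions.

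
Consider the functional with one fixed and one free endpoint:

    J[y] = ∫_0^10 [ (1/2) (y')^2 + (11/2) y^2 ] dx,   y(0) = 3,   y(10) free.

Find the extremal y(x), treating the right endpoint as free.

The Lagrangian L = (1/2) (y')^2 + (11/2) y^2 gives
    ∂L/∂y = 11 y,   ∂L/∂y' = y'.
Euler-Lagrange: y'' − 11 y = 0.
With k = sqrt(11), the general solution is
    y(x) = A cosh(sqrt(11) x) + B sinh(sqrt(11) x).
Fixed left endpoint y(0) = 3 ⇒ A = 3.
The right endpoint x = 10 is free, so the natural (transversality) condition is ∂L/∂y' |_{x=10} = 0, i.e. y'(10) = 0.
Compute y'(x) = A k sinh(k x) + B k cosh(k x), so
    y'(10) = A k sinh(k·10) + B k cosh(k·10) = 0
    ⇒ B = −A tanh(k·10) = − 3 tanh(sqrt(11)·10).
Therefore the extremal is
    y(x) = 3 cosh(sqrt(11) x) − 3 tanh(sqrt(11)·10) sinh(sqrt(11) x).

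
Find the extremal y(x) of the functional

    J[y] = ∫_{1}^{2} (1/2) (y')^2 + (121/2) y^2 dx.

The Lagrangian is L = (1/2) (y')^2 + (121/2) y^2.
Compute ∂L/∂y = 121y, ∂L/∂y' = y'.
The Euler-Lagrange equation d/dx(∂L/∂y') − ∂L/∂y = 0 reduces to
    y'' − 121 y = 0.
Its general solution is
    y(x) = A e^(11x) + B e^(−11x),
with A, B fixed by the endpoint conditions.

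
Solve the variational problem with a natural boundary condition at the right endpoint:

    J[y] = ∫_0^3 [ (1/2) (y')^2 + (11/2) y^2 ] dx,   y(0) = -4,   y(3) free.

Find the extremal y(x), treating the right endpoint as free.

The Lagrangian L = (1/2) (y')^2 + (11/2) y^2 gives
    ∂L/∂y = 11 y,   ∂L/∂y' = y'.
Euler-Lagrange: y'' − 11 y = 0.
With k = sqrt(11), the general solution is
    y(x) = A cosh(sqrt(11) x) + B sinh(sqrt(11) x).
Fixed left endpoint y(0) = -4 ⇒ A = -4.
The right endpoint x = 3 is free, so the natural (transversality) condition is ∂L/∂y' |_{x=3} = 0, i.e. y'(3) = 0.
Compute y'(x) = A k sinh(k x) + B k cosh(k x), so
    y'(3) = A k sinh(k·3) + B k cosh(k·3) = 0
    ⇒ B = −A tanh(k·3) = 4 tanh(sqrt(11)·3).
Therefore the extremal is
    y(x) = −4 cosh(sqrt(11) x) + 4 tanh(sqrt(11)·3) sinh(sqrt(11) x).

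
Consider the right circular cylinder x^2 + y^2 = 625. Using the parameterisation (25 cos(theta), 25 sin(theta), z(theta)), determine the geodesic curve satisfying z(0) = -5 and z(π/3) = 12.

Parameterise the cylinder of radius R = 25 as
    r(θ) = (25 cos θ, 25 sin θ, z(θ)).
The arc-length element is
    ds = sqrt(625 + (dz/dθ)^2) dθ,
so the Lagrangian is L = sqrt(625 + z'^2).
L depends on z' only, not on z or θ, so ∂L/∂z = 0 and
    ∂L/∂z' = z' / sqrt(625 + z'^2).
The Euler-Lagrange equation gives
    d/dθ( z' / sqrt(625 + z'^2) ) = 0,
so z' is constant. Integrating once:
    z(θ) = a θ + b,
a helix on the cylinder (a straight line when the cylinder is unrolled). The constants a, b are determined by the endpoint conditions.
With endpoint conditions z(0) = -5 and z(π/3) = 12: from z(0) = b we get b = -5, and a·π/3 + -5 = 12 gives a = 51/π, so
    z(θ) = (51/π) θ − 5.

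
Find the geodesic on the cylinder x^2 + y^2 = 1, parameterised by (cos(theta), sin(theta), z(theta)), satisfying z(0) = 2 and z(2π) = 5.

Parameterise the cylinder of radius R = 1 as
    r(θ) = (cos θ, sin θ, z(θ)).
The arc-length element is
    ds = sqrt(1 + (dz/dθ)^2) dθ,
so the Lagrangian is L = sqrt(1 + z'^2).
L depends on z' only, not on z or θ, so ∂L/∂z = 0 and
    ∂L/∂z' = z' / sqrt(1 + z'^2).
The Euler-Lagrange equation gives
    d/dθ( z' / sqrt(1 + z'^2) ) = 0,
so z' is constant. Integrating once:
    z(θ) = a θ + b,
a helix on the cylinder (a straight line when the cylinder is unrolled). The constants a, b are determined by the endpoint conditions.
With endpoint conditions z(0) = 2 and z(2π) = 5: from z(0) = b we get b = 2, and a·2π + 2 = 5 gives a = 3/(2π), so
    z(θ) = (3/(2π)) θ + 2.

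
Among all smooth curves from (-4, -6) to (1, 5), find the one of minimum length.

Arc-length functional: J[y] = ∫ sqrt(1 + (y')^2) dx.
Lagrangian L = sqrt(1 + (y')^2) has no explicit y dependence, so ∂L/∂y = 0 and the Euler-Lagrange equation gives
    d/dx( y' / sqrt(1 + (y')^2) ) = 0  ⇒  y' / sqrt(1 + (y')^2) = const.
Hence y' is constant, so y(x) is affine.
Fitting the endpoints (-4, -6) and (1, 5):
    slope m = (5 − (-6)) / (1 − (-4)) = 11/5,
    intercept c = (-6) − m·(-4) = 14/5.
Extremal: y(x) = (11/5) x + 14/5.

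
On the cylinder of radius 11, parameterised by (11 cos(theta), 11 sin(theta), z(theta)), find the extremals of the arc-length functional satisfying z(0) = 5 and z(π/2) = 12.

Parameterise the cylinder of radius R = 11 as
    r(θ) = (11 cos θ, 11 sin θ, z(θ)).
The arc-length element is
    ds = sqrt(121 + (dz/dθ)^2) dθ,
so the Lagrangian is L = sqrt(121 + z'^2).
L depends on z' only, not on z or θ, so ∂L/∂z = 0 and
    ∂L/∂z' = z' / sqrt(121 + z'^2).
The Euler-Lagrange equation gives
    d/dθ( z' / sqrt(121 + z'^2) ) = 0,
so z' is constant. Integrating once:
    z(θ) = a θ + b,
a helix on the cylinder (a straight line when the cylinder is unrolled). The constants a, b are determined by the endpoint conditions.
With endpoint conditions z(0) = 5 and z(π/2) = 12: from z(0) = b we get b = 5, and a·π/2 + 5 = 12 gives a = 14/π, so
    z(θ) = (14/π) θ + 5.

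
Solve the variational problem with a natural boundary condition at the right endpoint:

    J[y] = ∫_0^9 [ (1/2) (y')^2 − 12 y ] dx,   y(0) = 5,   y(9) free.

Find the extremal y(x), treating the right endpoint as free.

The Lagrangian L = (1/2) (y')^2 − 12 y gives
    ∂L/∂y = −12,   ∂L/∂y' = y'.
Euler-Lagrange: d/dx(y') − (−12) = 0, i.e. y'' + 12 = 0, so
    y(x) = −(12/2) x^2 + C1 x + C2.
Fixed left endpoint y(0) = 5 ⇒ C2 = 5.
The right endpoint x = 9 is free, so the natural (transversality) condition is ∂L/∂y' |_{x=9} = 0, i.e. y'(9) = 0.
Compute y'(x) = −12 x + C1, so y'(9) = −108 + C1 = 0 ⇒ C1 = 108.
Therefore the extremal is
    y(x) = −6 x^2 + 108 x + 5.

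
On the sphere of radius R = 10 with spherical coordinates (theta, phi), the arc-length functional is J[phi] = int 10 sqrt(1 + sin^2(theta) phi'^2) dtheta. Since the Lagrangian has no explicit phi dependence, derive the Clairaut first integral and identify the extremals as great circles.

On the sphere of radius R = 10 with spherical coordinates (θ, φ), the induced metric is
    ds^2 = 100(dθ^2 + sin^2(θ) dφ^2).
Parameterise by θ; the arc-length functional is
    J[φ] = ∫ 10 sqrt(1 + sin^2(θ) (dφ/dθ)^2) dθ,
so L = 10 sqrt(1 + sin^2(θ) φ'^2). Compute
    ∂L/∂φ = 0  (L has no explicit φ dependence),
    ∂L/∂φ' = 10 sin^2(θ) φ' / sqrt(1 + sin^2(θ) φ'^2).
Since ∂L/∂φ = 0, the Euler-Lagrange equation
    d/dθ(∂L/∂φ') − ∂L/∂φ = 0
reduces to d/dθ(∂L/∂φ') = 0, i.e. the momentum conjugate to φ is conserved:
    10 sin^2(θ) φ' / sqrt(1 + sin^2(θ) φ'^2) = C.
The overall factor of 10 is constant, so dividing through gives Clairaut's relation sin^2(θ) φ' / sqrt(1 + sin^2(θ) φ'^2) = C' (with C' = C/10). Solving for φ' and integrating gives the great-circle family
    cot(θ) = A cos(φ − φ_0),
i.e. the intersection of the sphere with a plane through the origin. The two constants A and φ_0 (equivalently C and one phase) are fixed by the two endpoint conditions.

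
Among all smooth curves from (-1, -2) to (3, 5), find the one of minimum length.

Arc-length functional: J[y] = ∫ sqrt(1 + (y')^2) dx.
Lagrangian L = sqrt(1 + (y')^2) has no explicit y dependence, so ∂L/∂y = 0 and the Euler-Lagrange equation gives
    d/dx( y' / sqrt(1 + (y')^2) ) = 0  ⇒  y' / sqrt(1 + (y')^2) = const.
Hence y' is constant, so y(x) is affine.
Fitting the endpoints (-1, -2) and (3, 5):
    slope m = (5 − (-2)) / (3 − (-1)) = 7/4,
    intercept c = (-2) − m·(-1) = -1/4.
Extremal: y(x) = (7/4) x - 1/4.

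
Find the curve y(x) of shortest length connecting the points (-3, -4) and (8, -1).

Arc-length functional: J[y] = ∫ sqrt(1 + (y')^2) dx.
Lagrangian L = sqrt(1 + (y')^2) has no explicit y dependence, so ∂L/∂y = 0 and the Euler-Lagrange equation gives
    d/dx( y' / sqrt(1 + (y')^2) ) = 0  ⇒  y' / sqrt(1 + (y')^2) = const.
Hence y' is constant, so y(x) is affine.
Fitting the endpoints (-3, -4) and (8, -1):
    slope m = ((-1) − (-4)) / (8 − (-3)) = 3/11,
    intercept c = (-4) − m·(-3) = -35/11.
Extremal: y(x) = (3/11) x - 35/11.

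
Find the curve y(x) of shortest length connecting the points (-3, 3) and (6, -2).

Arc-length functional: J[y] = ∫ sqrt(1 + (y')^2) dx.
Lagrangian L = sqrt(1 + (y')^2) has no explicit y dependence, so ∂L/∂y = 0 and the Euler-Lagrange equation gives
    d/dx( y' / sqrt(1 + (y')^2) ) = 0  ⇒  y' / sqrt(1 + (y')^2) = const.
Hence y' is constant, so y(x) is affine.
Fitting the endpoints (-3, 3) and (6, -2):
    slope m = ((-2) − 3) / (6 − (-3)) = -5/9,
    intercept c = 3 − m·(-3) = 4/3.
Extremal: y(x) = (-5/9) x + 4/3.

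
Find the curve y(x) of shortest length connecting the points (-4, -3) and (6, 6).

Arc-length functional: J[y] = ∫ sqrt(1 + (y')^2) dx.
Lagrangian L = sqrt(1 + (y')^2) has no explicit y dependence, so ∂L/∂y = 0 and the Euler-Lagrange equation gives
    d/dx( y' / sqrt(1 + (y')^2) ) = 0  ⇒  y' / sqrt(1 + (y')^2) = const.
Hence y' is constant, so y(x) is affine.
Fitting the endpoints (-4, -3) and (6, 6):
    slope m = (6 − (-3)) / (6 − (-4)) = 9/10,
    intercept c = (-3) − m·(-4) = 3/5.
Extremal: y(x) = (9/10) x + 3/5.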